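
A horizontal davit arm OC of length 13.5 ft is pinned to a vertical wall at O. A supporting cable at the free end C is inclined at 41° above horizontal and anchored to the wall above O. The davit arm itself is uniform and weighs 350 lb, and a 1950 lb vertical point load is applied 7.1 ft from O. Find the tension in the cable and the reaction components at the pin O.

T = 1830 lb, O_x = 1381 lb, O_y = 1099 lb

ΣM about O: T·sin41°·13.5 − 350·6.75 − 1950·7.1 = 0 → T = 16207.5/(13.5·0.656059) = 1829.95 ≈ 1830 lb.
ΣF_x = 0: O_x − T·cos41° = 0 → O_x = 1829.95 × 0.75471 = 1381 lb.
ΣF_y = 0: O_y + T·sin41° − 350 − 1950 = 0 → O_y = 2300 − 1829.95 × 0.656059 = 1099 lb.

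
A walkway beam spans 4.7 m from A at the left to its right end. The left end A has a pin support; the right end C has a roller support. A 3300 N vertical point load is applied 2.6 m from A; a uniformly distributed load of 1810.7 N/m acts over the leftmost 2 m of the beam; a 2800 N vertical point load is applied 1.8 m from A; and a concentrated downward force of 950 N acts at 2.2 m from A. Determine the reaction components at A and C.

A_x = 0, A_y = 6558 N, C_y = 4113 N

Resultant of the distributed load: 1810.7 × 2 = 3621.4 N at 1 m from A.
Moments about A: C_y·4.7 − 3300·2.6 − (1810.7·2)·1 − 2800·1.8 − 950·2.2 = 0 → C_y = 19331.4/4.7 = 4113.06 ≈ 4113 N.
ΣF_y = 0: A_y + 4113.06 − 3300 − 1810.7·2 − 2800 − 950 = 0 → A_y = 6558 N.
ΣF_x = 0: no horizontal applied forces, so A_x = 0.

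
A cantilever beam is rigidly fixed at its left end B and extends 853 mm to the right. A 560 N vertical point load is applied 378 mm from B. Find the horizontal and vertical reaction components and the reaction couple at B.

ΣF_x = 0: B_x = 0.
ΣF_y = 0: B_y − 560 = 0 → B_y = 560.0 N.
ΣM about B: M_B − 560·378 = 0 → M_B = 211700 N·mm.

B_x = 0, B_y = 560.0 N, M_B = 211700 N·mm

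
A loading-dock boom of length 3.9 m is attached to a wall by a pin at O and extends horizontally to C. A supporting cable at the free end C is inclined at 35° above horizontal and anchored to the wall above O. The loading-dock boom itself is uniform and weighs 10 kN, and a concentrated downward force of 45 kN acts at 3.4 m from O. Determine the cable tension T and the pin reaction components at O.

T = 77.11 kN, O_x = 63.17 kN, O_y = 10.77 kN

ΣM about O: T·sin35°·3.9 − 10·1.95 − 45·3.4 = 0 → T = 172.5/(3.9·0.573576) = 77.1141 ≈ 77.11 kN.
ΣF_x = 0: O_x − T·cos35° = 0 → O_x = 77.1141 × 0.819152 = 63.17 kN.
ΣF_y = 0: O_y + T·sin35° − 10 − 45 = 0 → O_y = 55 − 77.1141 × 0.573576 = 10.77 kN.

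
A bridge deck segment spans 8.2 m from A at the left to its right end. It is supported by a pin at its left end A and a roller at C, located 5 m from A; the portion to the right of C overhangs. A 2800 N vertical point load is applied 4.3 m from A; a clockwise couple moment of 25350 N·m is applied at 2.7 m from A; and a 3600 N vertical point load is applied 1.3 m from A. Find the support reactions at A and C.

A_x = 0, A_y = -2014 N, C_y = 8414 N

Taking moments about A: C_y·5 − 2800·4.3 − 25350 − 3600·1.3 = 0 → C_y = 42070/5 = 8414 N.
ΣF_y = 0: A_y + 8414 − 2800 − 3600 = 0 → A_y = -2014 N.
ΣF_x = 0: no horizontal applied forces, so A_x = 0.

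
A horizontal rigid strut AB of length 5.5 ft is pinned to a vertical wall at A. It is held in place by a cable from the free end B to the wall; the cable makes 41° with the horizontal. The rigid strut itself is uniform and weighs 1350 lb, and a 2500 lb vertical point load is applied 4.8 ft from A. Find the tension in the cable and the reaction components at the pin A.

T = 4355 lb, A_x = 3286 lb, A_y = 993.2 lb

ΣM about A: T·sin41°·5.5 − 1350·2.75 − 2500·4.8 = 0 → T = 15712.5/(5.5·0.656059) = 4354.51 ≈ 4355 lb.
ΣF_x = 0: A_x − T·cos41° = 0 → A_x = 4354.51 × 0.75471 = 3286 lb.
ΣF_y = 0: A_y + T·sin41° − 1350 − 2500 = 0 → A_y = 3850 − 4354.51 × 0.656059 = 993.2 lb.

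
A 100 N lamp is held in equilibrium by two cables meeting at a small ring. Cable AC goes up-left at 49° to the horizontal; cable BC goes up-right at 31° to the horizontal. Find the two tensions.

ΣF_x = 0: −T_AC·cos49° + T_BC·cos31° = 0 → T_BC = 0.76538·T_AC.
ΣF_y = 0: T_AC·sin49° + T_BC·sin31° = 100.
Substitute: T_AC·(0.75471 + 0.76538·0.515038) = 100 → T_AC = 87.039 ≈ 87.04 N.
Then T_BC = 0.76538 × 87.039 = 66.62 N.

T_AC = 87.04 N, T_BC = 66.62 N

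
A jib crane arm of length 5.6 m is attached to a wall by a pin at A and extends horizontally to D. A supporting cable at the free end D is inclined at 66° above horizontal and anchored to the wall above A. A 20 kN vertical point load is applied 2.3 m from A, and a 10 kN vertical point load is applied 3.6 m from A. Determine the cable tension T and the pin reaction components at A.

ΣM about A: T·sin66°·5.6 − 20·2.3 − 10·3.6 = 0 → T = 82/(5.6·0.913545) = 16.0286 ≈ 16.03 kN.
ΣF_x = 0: A_x − T·cos66° = 0 → A_x = 16.0286 × 0.406737 = 6.519 kN.
ΣF_y = 0: A_y + T·sin66° − 20 − 10 = 0 → A_y = 30 − 16.0286 × 0.913545 = 15.36 kN.

T = 16.03 kN, A_x = 6.519 kN, A_y = 15.36 kN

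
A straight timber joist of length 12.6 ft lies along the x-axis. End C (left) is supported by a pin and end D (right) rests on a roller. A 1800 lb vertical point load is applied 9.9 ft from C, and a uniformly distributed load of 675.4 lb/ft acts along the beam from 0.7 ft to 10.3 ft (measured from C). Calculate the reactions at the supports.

Resultant of the distributed load: 675.4 × 9.6 = 6483.84 lb at 5.5 ft from C.
Taking moments about C: D_y·12.6 − 1800·9.9 − (675.4·9.6)·5.5 = 0 → D_y = 53481.12/12.6 = 4244.53 ≈ 4245 lb.
ΣF_y = 0: C_y + 4244.53 − 1800 − 675.4·9.6 = 0 → C_y = 4039 lb.
ΣF_x = 0: no horizontal applied forces, so C_x = 0.

C_x = 0, C_y = 4039 lb, D_y = 4245 lb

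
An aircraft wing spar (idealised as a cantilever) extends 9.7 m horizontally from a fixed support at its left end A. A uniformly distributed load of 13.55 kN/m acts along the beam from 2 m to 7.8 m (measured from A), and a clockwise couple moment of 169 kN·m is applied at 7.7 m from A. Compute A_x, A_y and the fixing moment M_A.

A_x = 0, A_y = 78.59 kN, M_A = 554.1 kN·m

Resultant of the distributed load: 13.55 × 5.8 = 78.59 kN at 4.9 m from A.
ΣF_x = 0: A_x = 0.
ΣF_y = 0: A_y − 13.55·5.8 = 0 → A_y = 78.59 kN.
ΣM about A: M_A − (13.55·5.8)·4.9 − 169 = 0 → M_A = 554.1 kN·m.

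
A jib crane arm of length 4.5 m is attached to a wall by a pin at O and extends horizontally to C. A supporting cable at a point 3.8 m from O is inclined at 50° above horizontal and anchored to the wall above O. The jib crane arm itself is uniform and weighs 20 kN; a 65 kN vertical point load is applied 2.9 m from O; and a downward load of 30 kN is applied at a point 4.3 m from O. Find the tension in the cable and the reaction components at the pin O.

ΣM about O: T·sin50°·3.8 − 20·2.25 − 65·2.9 − 30·4.3 = 0 → T = 362.5/(3.8·0.766044) = 124.529 ≈ 124.5 kN.
ΣF_x = 0: O_x − T·cos50° = 0 → O_x = 124.529 × 0.642788 = 80.05 kN.
ΣF_y = 0: O_y + T·sin50° − 20 − 65 − 30 = 0 → O_y = 115 − 124.529 × 0.766044 = 19.61 kN.

T = 124.5 kN, O_x = 80.05 kN, O_y = 19.61 kN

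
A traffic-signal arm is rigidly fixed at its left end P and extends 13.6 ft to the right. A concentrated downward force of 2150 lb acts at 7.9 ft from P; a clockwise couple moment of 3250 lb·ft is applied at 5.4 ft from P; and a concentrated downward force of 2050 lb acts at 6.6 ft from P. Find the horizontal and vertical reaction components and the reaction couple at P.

ΣF_x = 0: P_x = 0.
ΣF_y = 0: P_y − 2150 − 2050 = 0 → P_y = 4200 lb.
ΣM about P: M_P − 2150·7.9 − 3250 − 2050·6.6 = 0 → M_P = 33760 lb·ft.

P_x = 0, P_y = 4200 lb, M_P = 33760 lb·ft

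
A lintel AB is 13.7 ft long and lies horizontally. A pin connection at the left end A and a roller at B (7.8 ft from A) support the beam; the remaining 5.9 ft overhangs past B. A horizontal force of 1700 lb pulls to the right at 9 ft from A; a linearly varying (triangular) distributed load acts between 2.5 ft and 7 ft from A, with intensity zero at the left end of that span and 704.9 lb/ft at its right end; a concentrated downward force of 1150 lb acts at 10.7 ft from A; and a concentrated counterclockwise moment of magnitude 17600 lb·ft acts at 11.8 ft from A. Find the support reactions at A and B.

Resultant of the triangular load: ½ × 704.9 × 4.5 = 1586.025 lb, acting at 5.5 ft from A (one-third of the span from the peak).
Taking moments about A: B_y·7.8 − (½·704.9·4.5)·5.5 − 1150·10.7 + 17600 = 0 → B_y = 3428.1375/7.8 = 439.505 ≈ 439.5 lb.
ΣF_y = 0: A_y + 439.505 − ½·704.9·4.5 − 1150 = 0 → A_y = 2297 lb.
ΣF_x = 0: A_x + 1700 = 0 → A_x = -1700 lb.

A_x = -1700 lb, A_y = 2297 lb, B_y = 439.5 lb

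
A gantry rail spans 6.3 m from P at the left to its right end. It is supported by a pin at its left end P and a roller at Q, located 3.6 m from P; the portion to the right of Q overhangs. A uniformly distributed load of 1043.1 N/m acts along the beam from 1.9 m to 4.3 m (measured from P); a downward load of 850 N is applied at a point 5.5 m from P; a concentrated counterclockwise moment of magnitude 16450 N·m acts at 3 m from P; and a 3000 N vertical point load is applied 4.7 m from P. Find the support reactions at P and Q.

Resultant of the distributed load: 1043.1 × 2.4 = 2503.44 N at 3.1 m from P.
Moments about P: Q_y·3.6 − (1043.1·2.4)·3.1 − 850·5.5 + 16450 − 3000·4.7 = 0 → Q_y = 10085.664/3.6 = 2801.57 ≈ 2802 N.
ΣF_y = 0: P_y + 2801.57 − 1043.1·2.4 − 850 − 3000 = 0 → P_y = 3552 N.
ΣF_x = 0: no horizontal applied forces, so P_x = 0.

P_x = 0, P_y = 3552 N, Q_y = 2802 N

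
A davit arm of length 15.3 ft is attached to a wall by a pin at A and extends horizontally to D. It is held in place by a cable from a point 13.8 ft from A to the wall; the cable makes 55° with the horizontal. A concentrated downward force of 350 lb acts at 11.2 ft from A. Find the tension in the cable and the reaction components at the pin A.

ΣM about A: T·sin55°·13.8 − 350·11.2 = 0 → T = 3920/(13.8·0.819152) = 346.771 ≈ 346.8 lb.
ΣF_x = 0: A_x − T·cos55° = 0 → A_x = 346.771 × 0.573576 = 198.9 lb.
ΣF_y = 0: A_y + T·sin55° − 350 = 0 → A_y = 350 − 346.771 × 0.819152 = 65.94 lb.

T = 346.8 lb, A_x = 198.9 lb, A_y = 65.94 lb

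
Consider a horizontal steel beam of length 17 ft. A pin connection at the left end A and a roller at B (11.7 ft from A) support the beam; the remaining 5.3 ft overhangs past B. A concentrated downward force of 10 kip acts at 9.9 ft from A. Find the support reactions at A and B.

Moments about A: B_y·11.7 − 10·9.9 = 0 → B_y = 99/11.7 = 8.46154 ≈ 8.462 kip.
ΣF_y = 0: A_y + 8.46154 − 10 = 0 → A_y = 1.538 kip.
ΣF_x = 0: no horizontal applied forces, so A_x = 0.

A_x = 0, A_y = 1.538 kip, B_y = 8.462 kip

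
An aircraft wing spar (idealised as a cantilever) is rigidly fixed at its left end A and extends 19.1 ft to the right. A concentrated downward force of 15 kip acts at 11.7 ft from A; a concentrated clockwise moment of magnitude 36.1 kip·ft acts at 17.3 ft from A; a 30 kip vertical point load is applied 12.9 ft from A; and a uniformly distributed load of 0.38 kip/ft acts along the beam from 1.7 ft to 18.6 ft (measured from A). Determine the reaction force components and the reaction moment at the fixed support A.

A_x = 0, A_y = 51.42 kip, M_A = 663.8 kip·ft

Resultant of the distributed load: 0.38 × 16.9 = 6.422 kip at 10.15 ft from A.
ΣF_x = 0: A_x = 0.
ΣF_y = 0: A_y − 15 − 30 − 0.38·16.9 = 0 → A_y = 51.42 kip.
ΣM about A: M_A − 15·11.7 − 36.1 − 30·12.9 − (0.38·16.9)·10.15 = 0 → M_A = 663.8 kip·ft.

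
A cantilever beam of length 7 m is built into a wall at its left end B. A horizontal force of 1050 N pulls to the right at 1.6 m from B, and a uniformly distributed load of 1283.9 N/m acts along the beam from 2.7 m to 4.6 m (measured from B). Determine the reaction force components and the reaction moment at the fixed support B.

Resultant of the distributed load: 1283.9 × 1.9 = 2439.41 N at 3.65 m from B.
ΣF_x = 0: B_x + 1050 = 0 → B_x = -1050 N.
ΣF_y = 0: B_y − 1283.9·1.9 = 0 → B_y = 2439 N.
ΣM about B: M_B − (1283.9·1.9)·3.65 = 0 → M_B = 8904 N·m.

B_x = -1050 N, B_y = 2439 N, M_B = 8904 N·m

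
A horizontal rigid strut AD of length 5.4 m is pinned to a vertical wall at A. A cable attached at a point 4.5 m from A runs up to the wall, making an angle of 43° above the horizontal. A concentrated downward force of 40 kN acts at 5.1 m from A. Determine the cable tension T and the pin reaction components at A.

ΣM about A: T·sin43°·4.5 − 40·5.1 = 0 → T = 204/(4.5·0.681998) = 66.4714 ≈ 66.47 kN.
ΣF_x = 0: A_x − T·cos43° = 0 → A_x = 66.4714 × 0.731354 = 48.61 kN.
ΣF_y = 0: A_y + T·sin43° − 40 = 0 → A_y = 40 − 66.4714 × 0.681998 = -5.333 kN.

T = 66.47 kN, A_x = 48.61 kN, A_y = -5.333 kN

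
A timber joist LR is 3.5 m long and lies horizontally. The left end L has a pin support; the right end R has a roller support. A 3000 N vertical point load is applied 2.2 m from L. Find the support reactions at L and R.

ΣM about L: R_y·3.5 − 3000·2.2 = 0 → R_y = 6600/3.5 = 1885.71 ≈ 1886 N.
ΣF_y = 0: L_y + 1885.71 − 3000 = 0 → L_y = 1114 N.
ΣF_x = 0: no horizontal applied forces, so L_x = 0.

L_x = 0, L_y = 1114 N, R_y = 1886 N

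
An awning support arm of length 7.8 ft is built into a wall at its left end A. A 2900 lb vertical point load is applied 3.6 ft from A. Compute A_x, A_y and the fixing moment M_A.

A_x = 0, A_y = 2900 lb, M_A = 10440 lb·ft

ΣF_x = 0: A_x = 0.
ΣF_y = 0: A_y − 2900 = 0 → A_y = 2900 lb.
ΣM about A: M_A − 2900·3.6 = 0 → M_A = 10440 lb·ft.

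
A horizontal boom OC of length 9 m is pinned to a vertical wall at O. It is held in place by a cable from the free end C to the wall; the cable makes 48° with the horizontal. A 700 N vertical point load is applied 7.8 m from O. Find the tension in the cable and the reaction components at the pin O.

T = 816.4 N, O_x = 546.2 N, O_y = 93.33 N

ΣM about O: T·sin48°·9 − 700·7.8 = 0 → T = 5460/(9·0.743145) = 816.35 ≈ 816.4 N.
ΣF_x = 0: O_x − T·cos48° = 0 → O_x = 816.35 × 0.669131 = 546.2 N.
ΣF_y = 0: O_y + T·sin48° − 700 = 0 → O_y = 700 − 816.35 × 0.743145 = 93.33 N.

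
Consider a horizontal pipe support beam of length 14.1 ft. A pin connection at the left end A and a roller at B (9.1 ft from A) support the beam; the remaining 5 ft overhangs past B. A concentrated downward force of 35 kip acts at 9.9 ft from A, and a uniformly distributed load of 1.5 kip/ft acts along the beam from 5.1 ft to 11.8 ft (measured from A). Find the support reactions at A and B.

A_x = 0, A_y = -2.359 kip, B_y = 47.41 kip

Resultant of the distributed load: 1.5 × 6.7 = 10.05 kip at 8.45 ft from A.
ΣM about A: B_y·9.1 − 35·9.9 − (1.5·6.7)·8.45 = 0 → B_y = 431.4225/9.1 = 47.4091 ≈ 47.41 kip.
ΣF_y = 0: A_y + 47.4091 − 35 − 1.5·6.7 = 0 → A_y = -2.359 kip.
ΣF_x = 0: no horizontal applied forces, so A_x = 0.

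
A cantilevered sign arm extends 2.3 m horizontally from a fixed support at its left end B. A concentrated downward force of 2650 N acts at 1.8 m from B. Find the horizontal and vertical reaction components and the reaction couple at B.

ΣF_x = 0: B_x = 0.
ΣF_y = 0: B_y − 2650 = 0 → B_y = 2650 N.
ΣM about B: M_B − 2650·1.8 = 0 → M_B = 4770 N·m.

B_x = 0, B_y = 2650 N, M_B = 4770 N·m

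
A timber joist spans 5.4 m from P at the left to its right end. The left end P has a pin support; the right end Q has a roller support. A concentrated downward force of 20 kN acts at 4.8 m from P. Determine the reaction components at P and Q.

P_x = 0, P_y = 2.222 kN, Q_y = 17.78 kN

ΣM about P: Q_y·5.4 − 20·4.8 = 0 → Q_y = 96/5.4 = 17.7778 ≈ 17.78 kN.
ΣF_y = 0: P_y + 17.7778 − 20 = 0 → P_y = 2.222 kN.
ΣF_x = 0: no horizontal applied forces, so P_x = 0.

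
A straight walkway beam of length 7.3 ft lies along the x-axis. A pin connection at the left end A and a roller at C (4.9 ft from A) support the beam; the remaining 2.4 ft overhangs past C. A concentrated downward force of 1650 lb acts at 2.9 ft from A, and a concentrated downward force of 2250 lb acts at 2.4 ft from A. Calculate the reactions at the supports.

A_x = 0, A_y = 1821 lb, C_y = 2079 lb

Moments about A: C_y·4.9 − 1650·2.9 − 2250·2.4 = 0 → C_y = 10185/4.9 = 2078.57 ≈ 2079 lb.
ΣF_y = 0: A_y + 2078.57 − 1650 − 2250 = 0 → A_y = 1821 lb.
ΣF_x = 0: no horizontal applied forces, so A_x = 0.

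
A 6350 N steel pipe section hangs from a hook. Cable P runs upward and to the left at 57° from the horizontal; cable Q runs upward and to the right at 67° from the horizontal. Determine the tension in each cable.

T_P = 2993 N, T_Q = 4172 N

ΣF_x = 0: −T_P·cos57° + T_Q·cos67° = 0 → T_Q = 1.3939·T_P.
ΣF_y = 0: T_P·sin57° + T_Q·sin67° = 6350.
Substitute: T_P·(0.838671 + 1.3939·0.920505) = 6350 → T_P = 2992.79 ≈ 2993 N.
Then T_Q = 1.3939 × 2992.79 = 4172 N.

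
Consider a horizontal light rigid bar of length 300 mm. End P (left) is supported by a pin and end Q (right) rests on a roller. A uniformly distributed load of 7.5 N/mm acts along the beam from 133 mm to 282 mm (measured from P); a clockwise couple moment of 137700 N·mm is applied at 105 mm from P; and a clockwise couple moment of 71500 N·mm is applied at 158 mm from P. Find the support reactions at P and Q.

Resultant of the distributed load: 7.5 × 149 = 1117.5 N at 207.5 mm from P.
Moments about P: Q_y·300 − (7.5·149)·207.5 − 137700 − 71500 = 0 → Q_y = 441081.25/300 = 1470.27 ≈ 1470 N.
ΣF_y = 0: P_y + 1470.27 − 7.5·149 = 0 → P_y = -352.8 N.
ΣF_x = 0: no horizontal applied forces, so P_x = 0.

P_x = 0, P_y = -352.8 N, Q_y = 1470 N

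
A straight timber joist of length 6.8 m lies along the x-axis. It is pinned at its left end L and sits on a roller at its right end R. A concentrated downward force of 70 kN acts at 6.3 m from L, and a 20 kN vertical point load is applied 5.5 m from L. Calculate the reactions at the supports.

ΣM about L: R_y·6.8 − 70·6.3 − 20·5.5 = 0 → R_y = 551/6.8 = 81.0294 ≈ 81.03 kN.
ΣF_y = 0: L_y + 81.0294 − 70 − 20 = 0 → L_y = 8.971 kN.
ΣF_x = 0: no horizontal applied forces, so L_x = 0.

L_x = 0, L_y = 8.971 kN, R_y = 81.03 kN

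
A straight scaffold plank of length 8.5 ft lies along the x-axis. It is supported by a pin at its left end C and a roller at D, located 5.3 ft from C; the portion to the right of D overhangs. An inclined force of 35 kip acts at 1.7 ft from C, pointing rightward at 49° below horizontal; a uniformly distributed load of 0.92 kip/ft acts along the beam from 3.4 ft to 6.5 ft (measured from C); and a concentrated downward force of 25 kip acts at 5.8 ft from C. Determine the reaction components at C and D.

C_x = -22.96 kip, C_y = 15.77 kip, D_y = 38.49 kip

Resultant of the distributed load: 0.92 × 3.1 = 2.852 kip at 4.95 ft from C.
Moments about C: D_y·5.3 − 35·sin49°·1.7 − (0.92·3.1)·4.95 − 25·5.8 = 0 → D_y = 204.023/5.3 = 38.4949 ≈ 38.49 kip.
ΣF_y = 0: C_y + 38.4949 − 35·sin49° − 0.92·3.1 − 25 = 0 → C_y = 15.77 kip.
ΣF_x = 0: C_x + 35·cos49° = 0 → C_x = -22.96 kip.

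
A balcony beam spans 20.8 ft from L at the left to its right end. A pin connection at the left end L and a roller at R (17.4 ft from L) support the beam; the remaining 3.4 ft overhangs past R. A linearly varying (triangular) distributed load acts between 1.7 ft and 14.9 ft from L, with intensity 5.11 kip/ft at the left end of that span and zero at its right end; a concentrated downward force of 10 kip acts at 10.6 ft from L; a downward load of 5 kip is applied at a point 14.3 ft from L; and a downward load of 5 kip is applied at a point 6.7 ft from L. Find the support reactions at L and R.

Resultant of the triangular load: ½ × 5.11 × 13.2 = 33.726 kip, acting at 6.1 ft from L (one-third of the span from the peak).
Taking moments about L: R_y·17.4 − (½·5.11·13.2)·6.1 − 10·10.6 − 5·14.3 − 5·6.7 = 0 → R_y = 416.7286/17.4 = 23.9499 ≈ 23.95 kip.
ΣF_y = 0: L_y + 23.9499 − ½·5.11·13.2 − 10 − 5 − 5 = 0 → L_y = 29.78 kip.
ΣF_x = 0: no horizontal applied forces, so L_x = 0.

L_x = 0, L_y = 29.78 kip, R_y = 23.95 kip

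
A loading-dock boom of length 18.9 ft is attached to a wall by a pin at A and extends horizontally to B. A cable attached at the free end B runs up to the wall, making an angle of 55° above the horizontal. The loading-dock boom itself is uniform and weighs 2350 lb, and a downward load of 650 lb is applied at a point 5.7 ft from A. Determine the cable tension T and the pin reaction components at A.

T = 1674 lb, A_x = 960.0 lb, A_y = 1629 lb

ΣM about A: T·sin55°·18.9 − 2350·9.45 − 650·5.7 = 0 → T = 25912.5/(18.9·0.819152) = 1673.72 ≈ 1674 lb.
ΣF_x = 0: A_x − T·cos55° = 0 → A_x = 1673.72 × 0.573576 = 960.0 lb.
ΣF_y = 0: A_y + T·sin55° − 2350 − 650 = 0 → A_y = 3000 − 1673.72 × 0.819152 = 1629 lb.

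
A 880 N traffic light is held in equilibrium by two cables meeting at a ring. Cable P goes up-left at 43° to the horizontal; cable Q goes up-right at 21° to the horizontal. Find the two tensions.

T_P = 914.1 N, T_Q = 716.1 N

ΣF_x = 0: −T_P·cos43° + T_Q·cos21° = 0 → T_Q = 0.783386·T_P.
ΣF_y = 0: T_P·sin43° + T_Q·sin21° = 880.
Substitute: T_P·(0.681998 + 0.783386·0.358368) = 880 → T_P = 914.059 ≈ 914.1 N.
Then T_Q = 0.783386 × 914.059 = 716.1 N.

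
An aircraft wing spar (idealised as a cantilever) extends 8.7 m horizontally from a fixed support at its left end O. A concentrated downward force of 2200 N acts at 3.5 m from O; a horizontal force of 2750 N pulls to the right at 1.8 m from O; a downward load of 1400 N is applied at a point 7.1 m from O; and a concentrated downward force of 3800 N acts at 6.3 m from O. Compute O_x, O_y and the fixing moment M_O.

O_x = -2750 N, O_y = 7400 N, M_O = 41580 N·m

ΣF_x = 0: O_x + 2750 = 0 → O_x = -2750 N.
ΣF_y = 0: O_y − 2200 − 1400 − 3800 = 0 → O_y = 7400 N.
ΣM about O: M_O − 2200·3.5 − 1400·7.1 − 3800·6.3 = 0 → M_O = 41580 N·m.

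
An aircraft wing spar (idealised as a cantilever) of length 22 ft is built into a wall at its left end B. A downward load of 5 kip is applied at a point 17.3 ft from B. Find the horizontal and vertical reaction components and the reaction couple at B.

ΣF_x = 0: B_x = 0.
ΣF_y = 0: B_y − 5 = 0 → B_y = 5.000 kip.
ΣM about B: M_B − 5·17.3 = 0 → M_B = 86.50 kip·ft.

B_x = 0, B_y = 5.000 kip, M_B = 86.50 kip·ft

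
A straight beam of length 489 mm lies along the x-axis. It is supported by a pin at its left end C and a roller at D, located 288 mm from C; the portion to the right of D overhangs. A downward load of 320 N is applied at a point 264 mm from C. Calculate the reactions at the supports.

Moments about C: D_y·288 − 320·264 = 0 → D_y = 84480/288 = 293.333 ≈ 293.3 N.
ΣF_y = 0: C_y + 293.333 − 320 = 0 → C_y = 26.67 N.
ΣF_x = 0: no horizontal applied forces, so C_x = 0.

C_x = 0, C_y = 26.67 N, D_y = 293.3 N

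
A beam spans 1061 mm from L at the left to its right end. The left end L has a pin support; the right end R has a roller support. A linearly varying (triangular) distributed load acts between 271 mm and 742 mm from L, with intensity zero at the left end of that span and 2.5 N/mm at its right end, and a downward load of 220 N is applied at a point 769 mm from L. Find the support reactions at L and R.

Resultant of the triangular load: ½ × 2.5 × 471 = 588.75 N, acting at 585 mm from L (one-third of the span from the peak).
ΣM about L: R_y·1061 − (½·2.5·471)·585 − 220·769 = 0 → R_y = 513598.75/1061 = 484.07 ≈ 484.1 N.
ΣF_y = 0: L_y + 484.07 − ½·2.5·471 − 220 = 0 → L_y = 324.7 N.
ΣF_x = 0: no horizontal applied forces, so L_x = 0.

L_x = 0, L_y = 324.7 N, R_y = 484.1 N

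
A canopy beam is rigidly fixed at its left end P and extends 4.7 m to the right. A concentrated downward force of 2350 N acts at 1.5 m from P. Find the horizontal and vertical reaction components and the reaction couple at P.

ΣF_x = 0: P_x = 0.
ΣF_y = 0: P_y − 2350 = 0 → P_y = 2350 N.
ΣM about P: M_P − 2350·1.5 = 0 → M_P = 3525 N·m.

P_x = 0, P_y = 2350 N, M_P = 3525 N·m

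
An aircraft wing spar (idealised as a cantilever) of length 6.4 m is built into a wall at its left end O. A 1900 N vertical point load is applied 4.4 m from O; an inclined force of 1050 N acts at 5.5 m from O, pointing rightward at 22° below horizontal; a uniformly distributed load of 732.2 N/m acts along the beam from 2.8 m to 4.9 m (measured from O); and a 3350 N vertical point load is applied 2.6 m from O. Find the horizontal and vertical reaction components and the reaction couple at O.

O_x = -973.5 N, O_y = 7181 N, M_O = 25150 N·m

Resultant of the distributed load: 732.2 × 2.1 = 1537.62 N at 3.85 m from O.
ΣF_x = 0: O_x + 1050·cos22° = 0 → O_x = -973.5 N.
ΣF_y = 0: O_y − 1900 − 1050·sin22° − 732.2·2.1 − 3350 = 0 → O_y = 7181 N.
ΣM about O: M_O − 1900·4.4 − 1050·sin22°·5.5 − (732.2·2.1)·3.85 − 3350·2.6 = 0 → M_O = 25150 N·m.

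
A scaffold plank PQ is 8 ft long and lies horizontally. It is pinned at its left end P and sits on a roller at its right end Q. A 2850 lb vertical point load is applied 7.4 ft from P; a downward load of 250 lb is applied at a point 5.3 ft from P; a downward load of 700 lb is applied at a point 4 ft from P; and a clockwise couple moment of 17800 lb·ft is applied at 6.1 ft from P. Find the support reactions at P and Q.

Taking moments about P: Q_y·8 − 2850·7.4 − 250·5.3 − 700·4 − 17800 = 0 → Q_y = 43015/8 = 5376.88 ≈ 5377 lb.
ΣF_y = 0: P_y + 5376.88 − 2850 − 250 − 700 = 0 → P_y = -1577 lb.
ΣF_x = 0: no horizontal applied forces, so P_x = 0.

P_x = 0, P_y = -1577 lb, Q_y = 5377 lb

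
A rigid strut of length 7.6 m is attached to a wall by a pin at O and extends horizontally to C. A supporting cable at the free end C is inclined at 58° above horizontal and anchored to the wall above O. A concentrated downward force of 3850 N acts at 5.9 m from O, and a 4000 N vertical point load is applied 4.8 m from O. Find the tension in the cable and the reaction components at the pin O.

T = 6503 N, O_x = 3446 N, O_y = 2335 N

ΣM about O: T·sin58°·7.6 − 3850·5.9 − 4000·4.8 = 0 → T = 41915/(7.6·0.848048) = 6503.32 ≈ 6503 N.
ΣF_x = 0: O_x − T·cos58° = 0 → O_x = 6503.32 × 0.529919 = 3446 N.
ΣF_y = 0: O_y + T·sin58° − 3850 − 4000 = 0 → O_y = 7850 − 6503.32 × 0.848048 = 2335 N.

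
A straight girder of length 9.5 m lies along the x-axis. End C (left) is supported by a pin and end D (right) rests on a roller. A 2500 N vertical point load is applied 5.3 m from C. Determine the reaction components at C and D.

Taking moments about C: D_y·9.5 − 2500·5.3 = 0 → D_y = 13250/9.5 = 1394.74 ≈ 1395 N.
ΣF_y = 0: C_y + 1394.74 − 2500 = 0 → C_y = 1105 N.
ΣF_x = 0: no horizontal applied forces, so C_x = 0.

C_x = 0, C_y = 1105 N, D_y = 1395 N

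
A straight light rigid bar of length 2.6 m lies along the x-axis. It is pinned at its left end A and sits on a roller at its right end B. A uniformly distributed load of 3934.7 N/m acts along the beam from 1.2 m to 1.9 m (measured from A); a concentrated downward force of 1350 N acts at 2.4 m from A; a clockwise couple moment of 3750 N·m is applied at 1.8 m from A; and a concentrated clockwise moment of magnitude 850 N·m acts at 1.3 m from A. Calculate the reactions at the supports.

A_x = 0, A_y = -553.1 N, B_y = 4657 N

Resultant of the distributed load: 3934.7 × 0.7 = 2754.29 N at 1.55 m from A.
ΣM about A: B_y·2.6 − (3934.7·0.7)·1.55 − 1350·2.4 − 3750 − 850 = 0 → B_y = 12109.1495/2.6 = 4657.37 ≈ 4657 N.
ΣF_y = 0: A_y + 4657.37 − 3934.7·0.7 − 1350 = 0 → A_y = -553.1 N.
ΣF_x = 0: no horizontal applied forces, so A_x = 0.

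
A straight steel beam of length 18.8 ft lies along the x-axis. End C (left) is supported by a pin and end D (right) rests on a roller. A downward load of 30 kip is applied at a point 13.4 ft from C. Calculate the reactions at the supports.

C_x = 0, C_y = 8.617 kip, D_y = 21.38 kip

Moments about C: D_y·18.8 − 30·13.4 = 0 → D_y = 402/18.8 = 21.383 ≈ 21.38 kip.
ΣF_y = 0: C_y + 21.383 − 30 = 0 → C_y = 8.617 kip.
ΣF_x = 0: no horizontal applied forces, so C_x = 0.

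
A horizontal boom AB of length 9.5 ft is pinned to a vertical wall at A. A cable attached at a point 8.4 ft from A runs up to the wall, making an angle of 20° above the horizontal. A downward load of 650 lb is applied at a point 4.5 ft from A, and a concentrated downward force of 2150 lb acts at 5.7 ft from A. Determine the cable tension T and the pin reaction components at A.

T = 5284 lb, A_x = 4965 lb, A_y = 992.9 lb

ΣM about A: T·sin20°·8.4 − 650·4.5 − 2150·5.7 = 0 → T = 15180/(8.4·0.34202) = 5283.73 ≈ 5284 lb.
ΣF_x = 0: A_x − T·cos20° = 0 → A_x = 5283.73 × 0.939693 = 4965 lb.
ΣF_y = 0: A_y + T·sin20° − 650 − 2150 = 0 → A_y = 2800 − 5283.73 × 0.34202 = 992.9 lb.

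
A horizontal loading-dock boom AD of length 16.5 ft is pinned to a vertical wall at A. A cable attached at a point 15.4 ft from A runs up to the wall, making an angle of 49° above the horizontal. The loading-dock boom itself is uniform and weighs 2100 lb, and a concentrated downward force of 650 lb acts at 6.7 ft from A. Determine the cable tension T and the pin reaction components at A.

ΣM about A: T·sin49°·15.4 − 2100·8.25 − 650·6.7 = 0 → T = 21680/(15.4·0.75471) = 1865.34 ≈ 1865 lb.
ΣF_x = 0: A_x − T·cos49° = 0 → A_x = 1865.34 × 0.656059 = 1224 lb.
ΣF_y = 0: A_y + T·sin49° − 2100 − 650 = 0 → A_y = 2750 − 1865.34 × 0.75471 = 1342 lb.

T = 1865 lb, A_x = 1224 lb, A_y = 1342 lb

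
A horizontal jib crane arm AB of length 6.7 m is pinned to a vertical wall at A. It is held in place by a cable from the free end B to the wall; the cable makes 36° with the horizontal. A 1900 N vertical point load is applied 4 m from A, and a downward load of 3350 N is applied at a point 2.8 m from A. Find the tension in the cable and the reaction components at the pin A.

T = 4312 N, A_x = 3488 N, A_y = 2716 N

ΣM about A: T·sin36°·6.7 − 1900·4 − 3350·2.8 = 0 → T = 16980/(6.7·0.587785) = 4311.66 ≈ 4312 N.
ΣF_x = 0: A_x − T·cos36° = 0 → A_x = 4311.66 × 0.809017 = 3488 N.
ΣF_y = 0: A_y + T·sin36° − 1900 − 3350 = 0 → A_y = 5250 − 4311.66 × 0.587785 = 2716 N.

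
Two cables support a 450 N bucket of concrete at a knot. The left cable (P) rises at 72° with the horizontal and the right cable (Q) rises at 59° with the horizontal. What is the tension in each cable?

T_P = 307.1 N, T_Q = 184.3 N

ΣF_x = 0: −T_P·cos72° + T_Q·cos59° = 0 → T_Q = 0.599989·T_P.
ΣF_y = 0: T_P·sin72° + T_Q·sin59° = 450.
Substitute: T_P·(0.951057 + 0.599989·0.857167) = 450 → T_P = 307.094 ≈ 307.1 N.
Then T_Q = 0.599989 × 307.094 = 184.3 N.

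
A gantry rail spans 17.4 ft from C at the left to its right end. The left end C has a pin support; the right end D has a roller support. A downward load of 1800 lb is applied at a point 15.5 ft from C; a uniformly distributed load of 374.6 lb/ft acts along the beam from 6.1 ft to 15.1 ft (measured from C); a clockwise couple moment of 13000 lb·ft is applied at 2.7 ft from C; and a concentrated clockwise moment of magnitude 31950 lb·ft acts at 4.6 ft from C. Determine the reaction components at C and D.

Resultant of the distributed load: 374.6 × 9 = 3371.4 lb at 10.6 ft from C.
ΣM about C: D_y·17.4 − 1800·15.5 − (374.6·9)·10.6 − 13000 − 31950 = 0 → D_y = 108586.84/17.4 = 6240.62 ≈ 6241 lb.
ΣF_y = 0: C_y + 6240.62 − 1800 − 374.6·9 = 0 → C_y = -1069 lb.
ΣF_x = 0: no horizontal applied forces, so C_x = 0.

C_x = 0, C_y = -1069 lb, D_y = 6241 lb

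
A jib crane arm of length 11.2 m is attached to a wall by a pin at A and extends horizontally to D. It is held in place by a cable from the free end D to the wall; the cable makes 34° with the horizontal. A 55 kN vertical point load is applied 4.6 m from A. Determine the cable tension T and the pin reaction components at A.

T = 40.40 kN, A_x = 33.49 kN, A_y = 32.41 kN

ΣM about A: T·sin34°·11.2 − 55·4.6 = 0 → T = 253/(11.2·0.559193) = 40.3962 ≈ 40.40 kN.
ΣF_x = 0: A_x − T·cos34° = 0 → A_x = 40.3962 × 0.829038 = 33.49 kN.
ΣF_y = 0: A_y + T·sin34° − 55 = 0 → A_y = 55 − 40.3962 × 0.559193 = 32.41 kN.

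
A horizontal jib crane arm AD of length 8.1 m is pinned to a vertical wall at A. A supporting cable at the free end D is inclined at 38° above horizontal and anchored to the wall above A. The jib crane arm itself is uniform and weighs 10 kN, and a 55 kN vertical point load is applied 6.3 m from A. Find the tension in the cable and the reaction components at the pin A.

ΣM about A: T·sin38°·8.1 − 10·4.05 − 55·6.3 = 0 → T = 387/(8.1·0.615661) = 77.604 ≈ 77.60 kN.
ΣF_x = 0: A_x − T·cos38° = 0 → A_x = 77.604 × 0.788011 = 61.15 kN.
ΣF_y = 0: A_y + T·sin38° − 10 − 55 = 0 → A_y = 65 − 77.604 × 0.615661 = 17.22 kN.

T = 77.60 kN, A_x = 61.15 kN, A_y = 17.22 kN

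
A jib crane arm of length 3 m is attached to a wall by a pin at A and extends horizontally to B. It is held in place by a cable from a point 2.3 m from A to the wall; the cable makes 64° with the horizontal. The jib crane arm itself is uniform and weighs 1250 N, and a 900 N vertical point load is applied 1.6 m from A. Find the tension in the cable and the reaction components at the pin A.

T = 1604 N, A_x = 703.0 N, A_y = 708.7 N

ΣM about A: T·sin64°·2.3 − 1250·1.5 − 900·1.6 = 0 → T = 3315/(2.3·0.898794) = 1603.6 ≈ 1604 N.
ΣF_x = 0: A_x − T·cos64° = 0 → A_x = 1603.6 × 0.438371 = 703.0 N.
ΣF_y = 0: A_y + T·sin64° − 1250 − 900 = 0 → A_y = 2150 − 1603.6 × 0.898794 = 708.7 N.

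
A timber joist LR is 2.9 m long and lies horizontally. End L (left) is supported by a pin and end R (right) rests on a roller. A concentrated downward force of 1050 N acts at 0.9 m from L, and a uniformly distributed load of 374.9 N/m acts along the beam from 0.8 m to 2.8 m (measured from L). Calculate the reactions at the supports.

L_x = 0, L_y = 1009 N, R_y = 791.3 N

Resultant of the distributed load: 374.9 × 2 = 749.8 N at 1.8 m from L.
ΣM about L: R_y·2.9 − 1050·0.9 − (374.9·2)·1.8 = 0 → R_y = 2294.64/2.9 = 791.255 ≈ 791.3 N.
ΣF_y = 0: L_y + 791.255 − 1050 − 374.9·2 = 0 → L_y = 1009 N.
ΣF_x = 0: no horizontal applied forces, so L_x = 0.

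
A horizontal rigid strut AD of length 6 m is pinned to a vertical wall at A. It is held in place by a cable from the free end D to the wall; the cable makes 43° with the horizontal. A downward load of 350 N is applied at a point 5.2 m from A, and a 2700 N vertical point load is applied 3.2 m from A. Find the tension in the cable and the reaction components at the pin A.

ΣM about A: T·sin43°·6 − 350·5.2 − 2700·3.2 = 0 → T = 10460/(6·0.681998) = 2556.21 ≈ 2556 N.
ΣF_x = 0: A_x − T·cos43° = 0 → A_x = 2556.21 × 0.731354 = 1869 N.
ΣF_y = 0: A_y + T·sin43° − 350 − 2700 = 0 → A_y = 3050 − 2556.21 × 0.681998 = 1307 N.

T = 2556 N, A_x = 1869 N, A_y = 1307 N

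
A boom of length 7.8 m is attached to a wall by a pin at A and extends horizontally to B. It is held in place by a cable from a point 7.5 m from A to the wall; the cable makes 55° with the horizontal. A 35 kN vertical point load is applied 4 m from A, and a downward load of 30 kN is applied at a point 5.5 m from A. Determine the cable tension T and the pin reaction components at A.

ΣM about A: T·sin55°·7.5 − 35·4 − 30·5.5 = 0 → T = 305/(7.5·0.819152) = 49.6448 ≈ 49.64 kN.
ΣF_x = 0: A_x − T·cos55° = 0 → A_x = 49.6448 × 0.573576 = 28.48 kN.
ΣF_y = 0: A_y + T·sin55° − 35 − 30 = 0 → A_y = 65 − 49.6448 × 0.819152 = 24.33 kN.

T = 49.64 kN, A_x = 28.48 kN, A_y = 24.33 kN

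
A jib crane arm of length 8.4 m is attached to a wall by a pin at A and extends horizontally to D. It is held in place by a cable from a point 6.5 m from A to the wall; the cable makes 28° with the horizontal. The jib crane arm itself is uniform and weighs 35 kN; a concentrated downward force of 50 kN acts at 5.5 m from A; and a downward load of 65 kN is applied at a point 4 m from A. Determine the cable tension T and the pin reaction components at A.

T = 223.5 kN, A_x = 197.3 kN, A_y = 45.08 kN

ΣM about A: T·sin28°·6.5 − 35·4.2 − 50·5.5 − 65·4 = 0 → T = 682/(6.5·0.469472) = 223.492 ≈ 223.5 kN.
ΣF_x = 0: A_x − T·cos28° = 0 → A_x = 223.492 × 0.882948 = 197.3 kN.
ΣF_y = 0: A_y + T·sin28° − 35 − 50 − 65 = 0 → A_y = 150 − 223.492 × 0.469472 = 45.08 kN.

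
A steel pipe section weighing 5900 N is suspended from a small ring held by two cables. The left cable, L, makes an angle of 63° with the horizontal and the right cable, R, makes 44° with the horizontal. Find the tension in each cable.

ΣF_x = 0: −T_L·cos63° + T_R·cos44° = 0 → T_R = 0.631121·T_L.
ΣF_y = 0: T_L·sin63° + T_R·sin44° = 5900.
Substitute: T_L·(0.891007 + 0.631121·0.694658) = 5900 → T_L = 4438.02 ≈ 4438 N.
Then T_R = 0.631121 × 4438.02 = 2801 N.

T_L = 4438 N, T_R = 2801 N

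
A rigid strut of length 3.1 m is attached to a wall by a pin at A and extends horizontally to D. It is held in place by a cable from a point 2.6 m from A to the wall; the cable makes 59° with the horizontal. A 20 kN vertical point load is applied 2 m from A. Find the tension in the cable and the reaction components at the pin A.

ΣM about A: T·sin59°·2.6 − 20·2 = 0 → T = 40/(2.6·0.857167) = 17.9482 ≈ 17.95 kN.
ΣF_x = 0: A_x − T·cos59° = 0 → A_x = 17.9482 × 0.515038 = 9.244 kN.
ΣF_y = 0: A_y + T·sin59° − 20 = 0 → A_y = 20 − 17.9482 × 0.857167 = 4.615 kN.

T = 17.95 kN, A_x = 9.244 kN, A_y = 4.615 kN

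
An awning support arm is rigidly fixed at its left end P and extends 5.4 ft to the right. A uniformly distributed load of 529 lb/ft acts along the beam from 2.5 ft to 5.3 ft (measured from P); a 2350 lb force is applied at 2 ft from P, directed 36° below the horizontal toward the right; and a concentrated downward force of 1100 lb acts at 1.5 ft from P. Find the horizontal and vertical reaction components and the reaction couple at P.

Resultant of the distributed load: 529 × 2.8 = 1481.2 lb at 3.9 ft from P.
ΣF_x = 0: P_x + 2350·cos36° = 0 → P_x = -1901 lb.
ΣF_y = 0: P_y − 529·2.8 − 2350·sin36° − 1100 = 0 → P_y = 3962 lb.
ΣM about P: M_P − (529·2.8)·3.9 − 2350·sin36°·2 − 1100·1.5 = 0 → M_P = 10190 lb·ft.

P_x = -1901 lb, P_y = 3962 lb, M_P = 10190 lb·ft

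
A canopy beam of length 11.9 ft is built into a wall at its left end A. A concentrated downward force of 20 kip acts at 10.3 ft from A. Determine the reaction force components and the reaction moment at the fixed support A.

A_x = 0, A_y = 20.00 kip, M_A = 206.0 kip·ft

ΣF_x = 0: A_x = 0.
ΣF_y = 0: A_y − 20 = 0 → A_y = 20.00 kip.
ΣM about A: M_A − 20·10.3 = 0 → M_A = 206.0 kip·ft.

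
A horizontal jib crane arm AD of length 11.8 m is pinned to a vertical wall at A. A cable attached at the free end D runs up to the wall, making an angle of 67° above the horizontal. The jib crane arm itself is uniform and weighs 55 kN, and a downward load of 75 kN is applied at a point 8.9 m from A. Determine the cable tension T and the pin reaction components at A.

ΣM about A: T·sin67°·11.8 − 55·5.9 − 75·8.9 = 0 → T = 992/(11.8·0.920505) = 91.3279 ≈ 91.33 kN.
ΣF_x = 0: A_x − T·cos67° = 0 → A_x = 91.3279 × 0.390731 = 35.68 kN.
ΣF_y = 0: A_y + T·sin67° − 55 − 75 = 0 → A_y = 130 − 91.3279 × 0.920505 = 45.93 kN.

T = 91.33 kN, A_x = 35.68 kN, A_y = 45.93 kN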